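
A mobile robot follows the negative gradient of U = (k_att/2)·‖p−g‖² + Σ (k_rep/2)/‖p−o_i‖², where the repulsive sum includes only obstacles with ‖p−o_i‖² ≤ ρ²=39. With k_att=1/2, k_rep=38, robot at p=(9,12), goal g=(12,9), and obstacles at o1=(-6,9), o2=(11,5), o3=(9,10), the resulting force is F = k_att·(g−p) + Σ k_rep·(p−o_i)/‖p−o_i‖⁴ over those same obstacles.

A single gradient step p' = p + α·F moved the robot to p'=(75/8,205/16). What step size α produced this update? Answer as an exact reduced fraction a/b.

α = 1/4

F_att = 1/2·(g−p) = 1/2·(3,-3) = (1.5000,-1.5000)
o1: d²=234 > ρ²=39 → inactive
o2: d²=53 > ρ²=39 → inactive
o3: d²=4 ≤ ρ²=39; F_rep = 38·(0,2)/4² = (0.0000,4.7500)
F = F_att + ΣF_rep = (1.5000,3.2500)
Δp = p'−p = (0.3750,0.8125); α = Δx/Fx = (3/8) / (3/2) = 1/4
check: Δy/Fy = (13/16) / (13/4) = 1/4 ✓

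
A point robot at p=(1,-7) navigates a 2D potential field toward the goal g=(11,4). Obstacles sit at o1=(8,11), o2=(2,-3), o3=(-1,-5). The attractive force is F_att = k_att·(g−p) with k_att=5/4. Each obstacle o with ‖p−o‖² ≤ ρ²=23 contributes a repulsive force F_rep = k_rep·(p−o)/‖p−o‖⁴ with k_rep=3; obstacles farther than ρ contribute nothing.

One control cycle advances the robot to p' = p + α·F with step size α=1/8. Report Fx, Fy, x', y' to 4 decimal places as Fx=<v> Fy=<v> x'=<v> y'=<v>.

F_att = 5/4·(g−p) = 5/4·(10,11) = (12.5000,13.7500)
o1: d²=373 > ρ²=23 → inactive
o2: d²=17 ≤ ρ²=23; F_rep = 3·(-1,-4)/17² = (-0.0104,-0.0415)
o3: d²=8 ≤ ρ²=23; F_rep = 3·(2,-2)/8² = (0.0938,-0.0938)
F = F_att + ΣF_rep = (12.5834,13.6147)
p' = p + 1/8·F = (2.5729,-5.2982)

Fx=12.5834 Fy=13.6147 x'=2.5729 y'=-5.2982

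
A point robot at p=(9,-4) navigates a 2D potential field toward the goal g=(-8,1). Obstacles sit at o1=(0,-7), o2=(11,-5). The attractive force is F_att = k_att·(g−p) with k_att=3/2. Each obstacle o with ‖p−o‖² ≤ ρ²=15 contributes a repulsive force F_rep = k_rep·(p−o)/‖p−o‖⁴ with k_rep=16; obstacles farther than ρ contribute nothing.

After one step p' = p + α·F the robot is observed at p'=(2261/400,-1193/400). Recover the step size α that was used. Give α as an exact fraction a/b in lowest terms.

α = 1/8

F_att = 3/2·(g−p) = 3/2·(-17,5) = (-25.5000,7.5000)
o1: d²=90 > ρ²=15 → inactive
o2: d²=5 ≤ ρ²=15; F_rep = 16·(-2,1)/5² = (-1.2800,0.6400)
F = F_att + ΣF_rep = (-26.7800,8.1400)
Δp = p'−p = (-3.3475,1.0175); α = Δx/Fx = (-1339/400) / (-1339/50) = 1/8
check: Δy/Fy = (407/400) / (407/50) = 1/8 ✓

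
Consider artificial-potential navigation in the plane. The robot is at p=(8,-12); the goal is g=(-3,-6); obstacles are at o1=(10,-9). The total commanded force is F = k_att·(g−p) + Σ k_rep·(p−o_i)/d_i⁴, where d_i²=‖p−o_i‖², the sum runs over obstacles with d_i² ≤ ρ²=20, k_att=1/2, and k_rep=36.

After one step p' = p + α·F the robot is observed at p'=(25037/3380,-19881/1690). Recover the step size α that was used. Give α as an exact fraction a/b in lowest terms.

α = 1/10

F_att = 1/2·(g−p) = 1/2·(-11,6) = (-5.5000,3.0000)
o1: d²=13 ≤ ρ²=20; F_rep = 36·(-2,-3)/13² = (-0.4260,-0.6391)
F = F_att + ΣF_rep = (-5.9260,2.3609)
Δp = p'−p = (-0.5926,0.2361); α = Δx/Fx = (-2003/3380) / (-2003/338) = 1/10
check: Δy/Fy = (399/1690) / (399/169) = 1/10 ✓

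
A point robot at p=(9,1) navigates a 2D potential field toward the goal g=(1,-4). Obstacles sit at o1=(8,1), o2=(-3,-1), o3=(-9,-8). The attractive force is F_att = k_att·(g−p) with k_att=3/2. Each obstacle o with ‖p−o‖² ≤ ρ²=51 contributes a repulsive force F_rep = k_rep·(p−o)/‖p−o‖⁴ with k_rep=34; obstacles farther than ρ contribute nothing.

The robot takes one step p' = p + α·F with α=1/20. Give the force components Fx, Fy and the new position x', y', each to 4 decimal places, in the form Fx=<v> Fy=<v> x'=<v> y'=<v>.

F_att = 3/2·(g−p) = 3/2·(-8,-5) = (-12.0000,-7.5000)
o1: d²=1 ≤ ρ²=51; F_rep = 34·(1,0)/1² = (34.0000,0.0000)
o2: d²=148 > ρ²=51 → inactive
o3: d²=405 > ρ²=51 → inactive
F = F_att + ΣF_rep = (22.0000,-7.5000)
p' = p + 1/20·F = (10.1000,0.6250)

Fx=22.0000 Fy=-7.5000 x'=10.1000 y'=0.6250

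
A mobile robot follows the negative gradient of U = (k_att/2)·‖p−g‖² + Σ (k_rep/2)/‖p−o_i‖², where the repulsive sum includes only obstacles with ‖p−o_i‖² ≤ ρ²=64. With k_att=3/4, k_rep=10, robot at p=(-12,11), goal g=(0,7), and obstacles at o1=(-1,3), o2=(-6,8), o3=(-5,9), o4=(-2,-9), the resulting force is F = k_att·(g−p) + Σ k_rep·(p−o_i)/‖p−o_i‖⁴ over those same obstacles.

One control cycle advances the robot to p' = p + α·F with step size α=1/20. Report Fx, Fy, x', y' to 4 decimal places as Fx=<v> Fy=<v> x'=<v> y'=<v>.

F_att = 3/4·(g−p) = 3/4·(12,-4) = (9.0000,-3.0000)
o1: d²=185 > ρ²=64 → inactive
o2: d²=45 ≤ ρ²=64; F_rep = 10·(-6,3)/45² = (-0.0296,0.0148)
o3: d²=53 ≤ ρ²=64; F_rep = 10·(-7,2)/53² = (-0.0249,0.0071)
o4: d²=500 > ρ²=64 → inactive
F = F_att + ΣF_rep = (8.9455,-2.9781)
p' = p + 1/20·F = (-11.5527,10.8511)

Fx=8.9455 Fy=-2.9781 x'=-11.5527 y'=10.8511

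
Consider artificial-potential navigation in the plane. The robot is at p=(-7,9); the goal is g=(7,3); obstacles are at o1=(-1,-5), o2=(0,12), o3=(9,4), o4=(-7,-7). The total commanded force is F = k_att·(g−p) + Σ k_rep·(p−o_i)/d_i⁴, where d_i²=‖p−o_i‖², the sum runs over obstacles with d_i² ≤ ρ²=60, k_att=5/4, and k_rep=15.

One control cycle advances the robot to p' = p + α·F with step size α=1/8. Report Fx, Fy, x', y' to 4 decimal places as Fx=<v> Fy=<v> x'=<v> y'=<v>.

Fx=17.4688 Fy=-7.5134 x'=-4.8164 y'=8.0608

F_att = 5/4·(g−p) = 5/4·(14,-6) = (17.5000,-7.5000)
o1: d²=232 > ρ²=60 → inactive
o2: d²=58 ≤ ρ²=60; F_rep = 15·(-7,-3)/58² = (-0.0312,-0.0134)
o3: d²=281 > ρ²=60 → inactive
o4: d²=256 > ρ²=60 → inactive
F = F_att + ΣF_rep = (17.4688,-7.5134)
p' = p + 1/8·F = (-4.8164,8.0608)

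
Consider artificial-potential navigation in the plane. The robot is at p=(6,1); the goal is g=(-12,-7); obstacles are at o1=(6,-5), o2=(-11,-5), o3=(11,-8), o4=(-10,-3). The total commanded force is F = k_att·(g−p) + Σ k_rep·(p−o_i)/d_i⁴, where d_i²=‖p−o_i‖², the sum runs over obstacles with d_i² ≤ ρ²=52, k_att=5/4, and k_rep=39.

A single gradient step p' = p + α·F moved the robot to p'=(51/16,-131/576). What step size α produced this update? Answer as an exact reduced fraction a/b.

α = 1/8

F_att = 5/4·(g−p) = 5/4·(-18,-8) = (-22.5000,-10.0000)
o1: d²=36 ≤ ρ²=52; F_rep = 39·(0,6)/36² = (0.0000,0.1806)
o2: d²=325 > ρ²=52 → inactive
o3: d²=106 > ρ²=52 → inactive
o4: d²=272 > ρ²=52 → inactive
F = F_att + ΣF_rep = (-22.5000,-9.8194)
Δp = p'−p = (-2.8125,-1.2274); α = Δx/Fx = (-45/16) / (-45/2) = 1/8
check: Δy/Fy = (-707/576) / (-707/72) = 1/8 ✓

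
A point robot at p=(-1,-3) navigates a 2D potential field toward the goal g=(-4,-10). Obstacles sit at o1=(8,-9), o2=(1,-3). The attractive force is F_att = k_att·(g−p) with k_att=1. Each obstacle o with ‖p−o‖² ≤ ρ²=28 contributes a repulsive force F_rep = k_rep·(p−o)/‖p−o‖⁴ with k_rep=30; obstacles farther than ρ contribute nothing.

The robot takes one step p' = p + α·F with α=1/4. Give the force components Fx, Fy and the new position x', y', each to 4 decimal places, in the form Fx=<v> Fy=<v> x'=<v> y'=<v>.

F_att = 1·(g−p) = 1·(-3,-7) = (-3.0000,-7.0000)
o1: d²=117 > ρ²=28 → inactive
o2: d²=4 ≤ ρ²=28; F_rep = 30·(-2,0)/4² = (-3.7500,0.0000)
F = F_att + ΣF_rep = (-6.7500,-7.0000)
p' = p + 1/4·F = (-2.6875,-4.7500)

Fx=-6.7500 Fy=-7.0000 x'=-2.6875 y'=-4.7500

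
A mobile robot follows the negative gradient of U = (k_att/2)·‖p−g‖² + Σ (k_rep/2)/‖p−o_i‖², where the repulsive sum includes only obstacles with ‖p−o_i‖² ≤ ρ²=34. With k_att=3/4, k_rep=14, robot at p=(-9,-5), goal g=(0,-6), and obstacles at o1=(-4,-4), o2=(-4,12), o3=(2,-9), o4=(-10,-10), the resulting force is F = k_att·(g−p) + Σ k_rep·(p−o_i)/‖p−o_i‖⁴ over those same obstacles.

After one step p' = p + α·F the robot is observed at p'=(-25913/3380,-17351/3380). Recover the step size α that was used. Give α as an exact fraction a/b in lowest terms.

α = 1/5

F_att = 3/4·(g−p) = 3/4·(9,-1) = (6.7500,-0.7500)
o1: d²=26 ≤ ρ²=34; F_rep = 14·(-5,-1)/26² = (-0.1036,-0.0207)
o2: d²=314 > ρ²=34 → inactive
o3: d²=137 > ρ²=34 → inactive
o4: d²=26 ≤ ρ²=34; F_rep = 14·(1,5)/26² = (0.0207,0.1036)
F = F_att + ΣF_rep = (6.6672,-0.6672)
Δp = p'−p = (1.3334,-0.1334); α = Δx/Fx = (4507/3380) / (4507/676) = 1/5
check: Δy/Fy = (-451/3380) / (-451/676) = 1/5 ✓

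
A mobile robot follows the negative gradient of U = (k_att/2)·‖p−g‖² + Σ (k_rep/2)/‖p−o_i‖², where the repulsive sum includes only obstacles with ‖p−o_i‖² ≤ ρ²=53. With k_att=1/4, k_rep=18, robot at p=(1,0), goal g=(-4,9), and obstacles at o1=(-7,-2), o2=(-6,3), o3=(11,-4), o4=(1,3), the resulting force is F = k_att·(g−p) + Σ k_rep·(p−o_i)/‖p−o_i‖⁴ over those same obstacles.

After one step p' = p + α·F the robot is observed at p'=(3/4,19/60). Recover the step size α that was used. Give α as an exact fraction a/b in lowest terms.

α = 1/5

F_att = 1/4·(g−p) = 1/4·(-5,9) = (-1.2500,2.2500)
o1: d²=68 > ρ²=53 → inactive
o2: d²=58 > ρ²=53 → inactive
o3: d²=116 > ρ²=53 → inactive
o4: d²=9 ≤ ρ²=53; F_rep = 18·(0,-3)/9² = (0.0000,-0.6667)
F = F_att + ΣF_rep = (-1.2500,1.5833)
Δp = p'−p = (-0.2500,0.3167); α = Δx/Fx = (-1/4) / (-5/4) = 1/5
check: Δy/Fy = (19/60) / (19/12) = 1/5 ✓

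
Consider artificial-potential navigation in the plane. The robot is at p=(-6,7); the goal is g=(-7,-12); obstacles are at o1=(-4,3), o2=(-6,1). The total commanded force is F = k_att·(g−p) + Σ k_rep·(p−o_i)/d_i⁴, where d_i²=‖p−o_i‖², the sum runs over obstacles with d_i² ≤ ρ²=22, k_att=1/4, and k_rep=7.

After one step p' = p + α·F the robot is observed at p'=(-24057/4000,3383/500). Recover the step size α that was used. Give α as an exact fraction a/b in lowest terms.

F_att = 1/4·(g−p) = 1/4·(-1,-19) = (-0.2500,-4.7500)
o1: d²=20 ≤ ρ²=22; F_rep = 7·(-2,4)/20² = (-0.0350,0.0700)
o2: d²=36 > ρ²=22 → inactive
F = F_att + ΣF_rep = (-0.2850,-4.6800)
Δp = p'−p = (-0.0143,-0.2340); α = Δx/Fx = (-57/4000) / (-57/200) = 1/20
check: Δy/Fy = (-117/500) / (-117/25) = 1/20 ✓

α = 1/20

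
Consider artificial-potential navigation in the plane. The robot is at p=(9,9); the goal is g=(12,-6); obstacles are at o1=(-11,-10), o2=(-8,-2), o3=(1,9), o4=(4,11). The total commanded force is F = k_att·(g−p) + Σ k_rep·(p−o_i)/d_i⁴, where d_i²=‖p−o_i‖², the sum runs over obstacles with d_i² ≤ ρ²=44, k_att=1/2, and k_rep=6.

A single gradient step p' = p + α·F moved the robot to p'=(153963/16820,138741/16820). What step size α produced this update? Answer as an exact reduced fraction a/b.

F_att = 1/2·(g−p) = 1/2·(3,-15) = (1.5000,-7.5000)
o1: d²=761 > ρ²=44 → inactive
o2: d²=410 > ρ²=44 → inactive
o3: d²=64 > ρ²=44 → inactive
o4: d²=29 ≤ ρ²=44; F_rep = 6·(5,-2)/29² = (0.0357,-0.0143)
F = F_att + ΣF_rep = (1.5357,-7.5143)
Δp = p'−p = (0.1536,-0.7514); α = Δx/Fx = (2583/16820) / (2583/1682) = 1/10
check: Δy/Fy = (-12639/16820) / (-12639/1682) = 1/10 ✓

α = 1/10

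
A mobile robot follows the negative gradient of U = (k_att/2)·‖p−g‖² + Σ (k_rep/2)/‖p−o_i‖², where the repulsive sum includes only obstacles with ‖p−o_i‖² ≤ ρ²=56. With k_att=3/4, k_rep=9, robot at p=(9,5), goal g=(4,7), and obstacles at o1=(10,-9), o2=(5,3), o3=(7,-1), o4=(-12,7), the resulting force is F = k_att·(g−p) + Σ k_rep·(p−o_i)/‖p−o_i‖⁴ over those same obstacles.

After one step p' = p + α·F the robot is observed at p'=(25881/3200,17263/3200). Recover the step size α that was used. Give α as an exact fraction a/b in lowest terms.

F_att = 3/4·(g−p) = 3/4·(-5,2) = (-3.7500,1.5000)
o1: d²=197 > ρ²=56 → inactive
o2: d²=20 ≤ ρ²=56; F_rep = 9·(4,2)/20² = (0.0900,0.0450)
o3: d²=40 ≤ ρ²=56; F_rep = 9·(2,6)/40² = (0.0112,0.0338)
o4: d²=445 > ρ²=56 → inactive
F = F_att + ΣF_rep = (-3.6488,1.5788)
Δp = p'−p = (-0.9122,0.3947); α = Δx/Fx = (-2919/3200) / (-2919/800) = 1/4
check: Δy/Fy = (1263/3200) / (1263/800) = 1/4 ✓

α = 1/4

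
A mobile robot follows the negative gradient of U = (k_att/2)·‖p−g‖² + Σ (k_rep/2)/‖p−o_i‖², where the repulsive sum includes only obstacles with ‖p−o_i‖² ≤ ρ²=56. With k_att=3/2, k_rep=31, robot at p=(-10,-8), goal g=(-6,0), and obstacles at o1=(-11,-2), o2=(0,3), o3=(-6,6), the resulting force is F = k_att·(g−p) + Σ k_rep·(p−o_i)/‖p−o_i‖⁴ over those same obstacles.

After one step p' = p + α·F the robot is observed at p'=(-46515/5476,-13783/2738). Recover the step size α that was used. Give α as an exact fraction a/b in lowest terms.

α = 1/4

F_att = 3/2·(g−p) = 3/2·(4,8) = (6.0000,12.0000)
o1: d²=37 ≤ ρ²=56; F_rep = 31·(1,-6)/37² = (0.0226,-0.1359)
o2: d²=221 > ρ²=56 → inactive
o3: d²=212 > ρ²=56 → inactive
F = F_att + ΣF_rep = (6.0226,11.8641)
Δp = p'−p = (1.5057,2.9660); α = Δx/Fx = (8245/5476) / (8245/1369) = 1/4
check: Δy/Fy = (8121/2738) / (16242/1369) = 1/4 ✓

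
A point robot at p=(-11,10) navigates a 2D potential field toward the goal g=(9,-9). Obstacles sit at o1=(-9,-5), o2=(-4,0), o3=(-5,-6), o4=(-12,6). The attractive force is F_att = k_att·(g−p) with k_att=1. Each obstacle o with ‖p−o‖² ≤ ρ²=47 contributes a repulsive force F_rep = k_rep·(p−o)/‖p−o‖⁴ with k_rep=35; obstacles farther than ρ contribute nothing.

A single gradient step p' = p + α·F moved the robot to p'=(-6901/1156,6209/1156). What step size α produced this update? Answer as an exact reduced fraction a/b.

F_att = 1·(g−p) = 1·(20,-19) = (20.0000,-19.0000)
o1: d²=229 > ρ²=47 → inactive
o2: d²=149 > ρ²=47 → inactive
o3: d²=292 > ρ²=47 → inactive
o4: d²=17 ≤ ρ²=47; F_rep = 35·(1,4)/17² = (0.1211,0.4844)
F = F_att + ΣF_rep = (20.1211,-18.5156)
Δp = p'−p = (5.0303,-4.6289); α = Δx/Fx = (5815/1156) / (5815/289) = 1/4
check: Δy/Fy = (-5351/1156) / (-5351/289) = 1/4 ✓

α = 1/4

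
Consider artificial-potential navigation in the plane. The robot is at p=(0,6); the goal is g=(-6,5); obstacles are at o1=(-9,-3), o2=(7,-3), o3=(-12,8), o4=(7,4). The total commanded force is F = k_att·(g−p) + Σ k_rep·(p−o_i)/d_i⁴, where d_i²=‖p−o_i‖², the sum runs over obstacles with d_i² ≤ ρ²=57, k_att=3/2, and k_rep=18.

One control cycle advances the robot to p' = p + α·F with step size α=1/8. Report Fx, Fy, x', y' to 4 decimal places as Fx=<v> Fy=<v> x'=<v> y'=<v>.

Fx=-9.0449 Fy=-1.4872 x'=-1.1306 y'=5.8141

F_att = 3/2·(g−p) = 3/2·(-6,-1) = (-9.0000,-1.5000)
o1: d²=162 > ρ²=57 → inactive
o2: d²=130 > ρ²=57 → inactive
o3: d²=148 > ρ²=57 → inactive
o4: d²=53 ≤ ρ²=57; F_rep = 18·(-7,2)/53² = (-0.0449,0.0128)
F = F_att + ΣF_rep = (-9.0449,-1.4872)
p' = p + 1/8·F = (-1.1306,5.8141)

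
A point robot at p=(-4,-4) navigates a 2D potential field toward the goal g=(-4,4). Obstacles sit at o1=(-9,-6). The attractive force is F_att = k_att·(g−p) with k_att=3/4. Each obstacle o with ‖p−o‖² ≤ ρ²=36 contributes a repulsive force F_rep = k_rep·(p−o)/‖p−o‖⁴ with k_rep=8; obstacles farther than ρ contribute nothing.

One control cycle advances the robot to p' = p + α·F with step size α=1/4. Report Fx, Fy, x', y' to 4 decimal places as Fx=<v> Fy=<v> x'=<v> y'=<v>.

Fx=0.0476 Fy=6.0190 x'=-3.9881 y'=-2.4952

F_att = 3/4·(g−p) = 3/4·(0,8) = (0.0000,6.0000)
o1: d²=29 ≤ ρ²=36; F_rep = 8·(5,2)/29² = (0.0476,0.0190)
F = F_att + ΣF_rep = (0.0476,6.0190)
p' = p + 1/4·F = (-3.9881,-2.4952)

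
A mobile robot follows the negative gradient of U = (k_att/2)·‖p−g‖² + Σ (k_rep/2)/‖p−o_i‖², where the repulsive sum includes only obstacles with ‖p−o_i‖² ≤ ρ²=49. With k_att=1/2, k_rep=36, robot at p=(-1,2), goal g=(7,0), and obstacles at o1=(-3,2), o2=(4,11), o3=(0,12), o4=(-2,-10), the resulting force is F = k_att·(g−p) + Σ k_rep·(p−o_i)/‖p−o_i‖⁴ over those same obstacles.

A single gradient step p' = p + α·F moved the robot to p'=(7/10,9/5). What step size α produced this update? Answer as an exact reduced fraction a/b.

α = 1/5

F_att = 1/2·(g−p) = 1/2·(8,-2) = (4.0000,-1.0000)
o1: d²=4 ≤ ρ²=49; F_rep = 36·(2,0)/4² = (4.5000,0.0000)
o2: d²=106 > ρ²=49 → inactive
o3: d²=101 > ρ²=49 → inactive
o4: d²=145 > ρ²=49 → inactive
F = F_att + ΣF_rep = (8.5000,-1.0000)
Δp = p'−p = (1.7000,-0.2000); α = Δx/Fx = (17/10) / (17/2) = 1/5
check: Δy/Fy = (-1/5) / (-1) = 1/5 ✓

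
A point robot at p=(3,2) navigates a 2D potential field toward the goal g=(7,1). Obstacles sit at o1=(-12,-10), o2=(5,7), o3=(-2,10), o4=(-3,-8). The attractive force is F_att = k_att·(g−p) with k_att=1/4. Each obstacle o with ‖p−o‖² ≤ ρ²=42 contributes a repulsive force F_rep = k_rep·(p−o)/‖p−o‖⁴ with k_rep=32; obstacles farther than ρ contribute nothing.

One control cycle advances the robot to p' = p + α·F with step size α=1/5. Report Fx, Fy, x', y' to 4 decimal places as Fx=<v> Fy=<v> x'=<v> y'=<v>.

F_att = 1/4·(g−p) = 1/4·(4,-1) = (1.0000,-0.2500)
o1: d²=369 > ρ²=42 → inactive
o2: d²=29 ≤ ρ²=42; F_rep = 32·(-2,-5)/29² = (-0.0761,-0.1902)
o3: d²=89 > ρ²=42 → inactive
o4: d²=136 > ρ²=42 → inactive
F = F_att + ΣF_rep = (0.9239,-0.4402)
p' = p + 1/5·F = (3.1848,1.9120)

Fx=0.9239 Fy=-0.4402 x'=3.1848 y'=1.9120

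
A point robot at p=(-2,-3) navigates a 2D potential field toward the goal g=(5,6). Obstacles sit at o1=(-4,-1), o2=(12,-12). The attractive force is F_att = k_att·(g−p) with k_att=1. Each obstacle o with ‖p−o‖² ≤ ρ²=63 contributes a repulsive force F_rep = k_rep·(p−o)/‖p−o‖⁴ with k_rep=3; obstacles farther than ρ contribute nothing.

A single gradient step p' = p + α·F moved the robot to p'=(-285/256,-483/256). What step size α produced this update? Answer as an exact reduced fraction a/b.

F_att = 1·(g−p) = 1·(7,9) = (7.0000,9.0000)
o1: d²=8 ≤ ρ²=63; F_rep = 3·(2,-2)/8² = (0.0938,-0.0938)
o2: d²=277 > ρ²=63 → inactive
F = F_att + ΣF_rep = (7.0938,8.9062)
Δp = p'−p = (0.8867,1.1133); α = Δx/Fx = (227/256) / (227/32) = 1/8
check: Δy/Fy = (285/256) / (285/32) = 1/8 ✓

α = 1/8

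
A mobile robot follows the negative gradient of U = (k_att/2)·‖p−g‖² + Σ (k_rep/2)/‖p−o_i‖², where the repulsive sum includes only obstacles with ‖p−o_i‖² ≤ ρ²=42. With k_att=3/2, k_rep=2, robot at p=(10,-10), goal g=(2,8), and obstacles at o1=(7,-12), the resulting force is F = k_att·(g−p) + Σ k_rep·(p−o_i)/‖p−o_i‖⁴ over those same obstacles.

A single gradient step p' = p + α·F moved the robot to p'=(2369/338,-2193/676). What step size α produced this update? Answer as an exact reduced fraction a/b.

α = 1/4

F_att = 3/2·(g−p) = 3/2·(-8,18) = (-12.0000,27.0000)
o1: d²=13 ≤ ρ²=42; F_rep = 2·(3,2)/13² = (0.0355,0.0237)
F = F_att + ΣF_rep = (-11.9645,27.0237)
Δp = p'−p = (-2.9911,6.7559); α = Δx/Fx = (-1011/338) / (-2022/169) = 1/4
check: Δy/Fy = (4567/676) / (4567/169) = 1/4 ✓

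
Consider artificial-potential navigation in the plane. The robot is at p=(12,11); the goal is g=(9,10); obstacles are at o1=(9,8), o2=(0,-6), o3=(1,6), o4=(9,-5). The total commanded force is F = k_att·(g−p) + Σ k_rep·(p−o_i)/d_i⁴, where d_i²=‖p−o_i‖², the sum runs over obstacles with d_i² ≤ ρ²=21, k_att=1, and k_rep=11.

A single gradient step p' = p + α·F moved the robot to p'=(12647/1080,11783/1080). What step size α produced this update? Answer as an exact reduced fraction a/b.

α = 1/10

F_att = 1·(g−p) = 1·(-3,-1) = (-3.0000,-1.0000)
o1: d²=18 ≤ ρ²=21; F_rep = 11·(3,3)/18² = (0.1019,0.1019)
o2: d²=433 > ρ²=21 → inactive
o3: d²=146 > ρ²=21 → inactive
o4: d²=265 > ρ²=21 → inactive
F = F_att + ΣF_rep = (-2.8981,-0.8981)
Δp = p'−p = (-0.2898,-0.0898); α = Δx/Fx = (-313/1080) / (-313/108) = 1/10
check: Δy/Fy = (-97/1080) / (-97/108) = 1/10 ✓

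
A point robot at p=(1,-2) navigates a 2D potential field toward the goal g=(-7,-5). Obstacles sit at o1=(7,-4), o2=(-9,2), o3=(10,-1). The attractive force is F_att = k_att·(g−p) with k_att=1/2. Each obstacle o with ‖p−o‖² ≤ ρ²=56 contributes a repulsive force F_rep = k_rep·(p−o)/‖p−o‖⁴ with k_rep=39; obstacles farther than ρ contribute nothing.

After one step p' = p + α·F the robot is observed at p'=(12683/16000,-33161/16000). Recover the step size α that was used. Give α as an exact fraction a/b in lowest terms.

F_att = 1/2·(g−p) = 1/2·(-8,-3) = (-4.0000,-1.5000)
o1: d²=40 ≤ ρ²=56; F_rep = 39·(-6,2)/40² = (-0.1462,0.0488)
o2: d²=116 > ρ²=56 → inactive
o3: d²=82 > ρ²=56 → inactive
F = F_att + ΣF_rep = (-4.1463,-1.4512)
Δp = p'−p = (-0.2073,-0.0726); α = Δx/Fx = (-3317/16000) / (-3317/800) = 1/20
check: Δy/Fy = (-1161/16000) / (-1161/800) = 1/20 ✓

α = 1/20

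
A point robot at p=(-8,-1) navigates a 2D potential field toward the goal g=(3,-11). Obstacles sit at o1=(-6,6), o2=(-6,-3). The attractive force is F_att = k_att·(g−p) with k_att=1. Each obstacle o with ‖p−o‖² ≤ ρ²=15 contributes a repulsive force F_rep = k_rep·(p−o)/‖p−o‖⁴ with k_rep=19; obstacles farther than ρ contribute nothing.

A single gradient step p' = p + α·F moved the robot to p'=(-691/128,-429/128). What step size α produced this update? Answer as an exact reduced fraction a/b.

α = 1/4

F_att = 1·(g−p) = 1·(11,-10) = (11.0000,-10.0000)
o1: d²=53 > ρ²=15 → inactive
o2: d²=8 ≤ ρ²=15; F_rep = 19·(-2,2)/8² = (-0.5938,0.5938)
F = F_att + ΣF_rep = (10.4062,-9.4062)
Δp = p'−p = (2.6016,-2.3516); α = Δx/Fx = (333/128) / (333/32) = 1/4
check: Δy/Fy = (-301/128) / (-301/32) = 1/4 ✓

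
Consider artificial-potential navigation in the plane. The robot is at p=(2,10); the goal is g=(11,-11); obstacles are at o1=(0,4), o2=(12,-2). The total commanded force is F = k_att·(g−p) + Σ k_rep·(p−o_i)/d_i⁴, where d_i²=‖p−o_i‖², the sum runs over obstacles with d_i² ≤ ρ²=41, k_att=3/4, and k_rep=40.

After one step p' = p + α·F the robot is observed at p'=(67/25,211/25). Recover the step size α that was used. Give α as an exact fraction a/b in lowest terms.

F_att = 3/4·(g−p) = 3/4·(9,-21) = (6.7500,-15.7500)
o1: d²=40 ≤ ρ²=41; F_rep = 40·(2,6)/40² = (0.0500,0.1500)
o2: d²=244 > ρ²=41 → inactive
F = F_att + ΣF_rep = (6.8000,-15.6000)
Δp = p'−p = (0.6800,-1.5600); α = Δx/Fx = (17/25) / (34/5) = 1/10
check: Δy/Fy = (-39/25) / (-78/5) = 1/10 ✓

α = 1/10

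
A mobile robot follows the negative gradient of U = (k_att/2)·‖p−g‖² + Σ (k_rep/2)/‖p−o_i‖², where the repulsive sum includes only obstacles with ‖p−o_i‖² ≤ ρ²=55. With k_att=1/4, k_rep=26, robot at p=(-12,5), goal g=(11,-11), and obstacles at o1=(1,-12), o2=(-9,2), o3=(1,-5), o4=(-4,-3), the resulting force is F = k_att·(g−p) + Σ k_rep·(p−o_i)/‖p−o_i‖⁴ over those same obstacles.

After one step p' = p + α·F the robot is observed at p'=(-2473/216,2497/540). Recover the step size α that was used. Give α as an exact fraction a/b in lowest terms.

α = 1/10

F_att = 1/4·(g−p) = 1/4·(23,-16) = (5.7500,-4.0000)
o1: d²=458 > ρ²=55 → inactive
o2: d²=18 ≤ ρ²=55; F_rep = 26·(-3,3)/18² = (-0.2407,0.2407)
o3: d²=269 > ρ²=55 → inactive
o4: d²=128 > ρ²=55 → inactive
F = F_att + ΣF_rep = (5.5093,-3.7593)
Δp = p'−p = (0.5509,-0.3759); α = Δx/Fx = (119/216) / (595/108) = 1/10
check: Δy/Fy = (-203/540) / (-203/54) = 1/10 ✓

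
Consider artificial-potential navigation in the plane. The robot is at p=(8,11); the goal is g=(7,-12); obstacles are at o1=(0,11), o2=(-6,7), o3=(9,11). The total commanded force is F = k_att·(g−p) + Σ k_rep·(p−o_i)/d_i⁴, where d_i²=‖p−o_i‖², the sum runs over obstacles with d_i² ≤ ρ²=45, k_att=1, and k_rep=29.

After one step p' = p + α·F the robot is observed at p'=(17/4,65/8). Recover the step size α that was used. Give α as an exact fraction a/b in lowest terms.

F_att = 1·(g−p) = 1·(-1,-23) = (-1.0000,-23.0000)
o1: d²=64 > ρ²=45 → inactive
o2: d²=212 > ρ²=45 → inactive
o3: d²=1 ≤ ρ²=45; F_rep = 29·(-1,0)/1² = (-29.0000,0.0000)
F = F_att + ΣF_rep = (-30.0000,-23.0000)
Δp = p'−p = (-3.7500,-2.8750); α = Δx/Fx = (-15/4) / (-30) = 1/8
check: Δy/Fy = (-23/8) / (-23) = 1/8 ✓

α = 1/8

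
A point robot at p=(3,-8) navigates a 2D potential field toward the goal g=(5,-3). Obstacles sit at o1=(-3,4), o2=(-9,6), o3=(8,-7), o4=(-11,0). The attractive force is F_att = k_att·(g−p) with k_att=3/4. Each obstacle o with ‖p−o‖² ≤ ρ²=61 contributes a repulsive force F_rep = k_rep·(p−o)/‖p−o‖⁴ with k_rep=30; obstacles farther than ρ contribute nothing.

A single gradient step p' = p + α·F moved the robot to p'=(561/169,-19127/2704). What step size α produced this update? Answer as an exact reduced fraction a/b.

α = 1/4

F_att = 3/4·(g−p) = 3/4·(2,5) = (1.5000,3.7500)
o1: d²=180 > ρ²=61 → inactive
o2: d²=340 > ρ²=61 → inactive
o3: d²=26 ≤ ρ²=61; F_rep = 30·(-5,-1)/26² = (-0.2219,-0.0444)
o4: d²=260 > ρ²=61 → inactive
F = F_att + ΣF_rep = (1.2781,3.7056)
Δp = p'−p = (0.3195,0.9264); α = Δx/Fx = (54/169) / (216/169) = 1/4
check: Δy/Fy = (2505/2704) / (2505/676) = 1/4 ✓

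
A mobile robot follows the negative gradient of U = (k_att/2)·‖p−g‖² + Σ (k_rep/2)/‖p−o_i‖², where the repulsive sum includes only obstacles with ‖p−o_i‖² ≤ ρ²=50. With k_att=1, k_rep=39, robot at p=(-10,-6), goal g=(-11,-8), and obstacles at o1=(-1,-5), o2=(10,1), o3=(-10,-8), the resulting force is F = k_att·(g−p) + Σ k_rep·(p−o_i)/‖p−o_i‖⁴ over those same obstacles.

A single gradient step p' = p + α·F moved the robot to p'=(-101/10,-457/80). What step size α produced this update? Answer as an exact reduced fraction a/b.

F_att = 1·(g−p) = 1·(-1,-2) = (-1.0000,-2.0000)
o1: d²=82 > ρ²=50 → inactive
o2: d²=449 > ρ²=50 → inactive
o3: d²=4 ≤ ρ²=50; F_rep = 39·(0,2)/4² = (0.0000,4.8750)
F = F_att + ΣF_rep = (-1.0000,2.8750)
Δp = p'−p = (-0.1000,0.2875); α = Δx/Fx = (-1/10) / (-1) = 1/10
check: Δy/Fy = (23/80) / (23/8) = 1/10 ✓

α = 1/10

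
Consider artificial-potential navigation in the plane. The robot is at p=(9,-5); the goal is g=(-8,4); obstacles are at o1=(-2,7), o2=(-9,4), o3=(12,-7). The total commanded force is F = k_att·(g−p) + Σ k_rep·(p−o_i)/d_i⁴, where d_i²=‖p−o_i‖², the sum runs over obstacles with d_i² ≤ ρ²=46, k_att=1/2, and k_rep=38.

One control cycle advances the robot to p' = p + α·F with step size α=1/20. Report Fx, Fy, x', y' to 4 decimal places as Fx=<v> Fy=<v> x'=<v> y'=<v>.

Fx=-9.1746 Fy=4.9497 x'=8.5413 y'=-4.7525

F_att = 1/2·(g−p) = 1/2·(-17,9) = (-8.5000,4.5000)
o1: d²=265 > ρ²=46 → inactive
o2: d²=405 > ρ²=46 → inactive
o3: d²=13 ≤ ρ²=46; F_rep = 38·(-3,2)/13² = (-0.6746,0.4497)
F = F_att + ΣF_rep = (-9.1746,4.9497)
p' = p + 1/20·F = (8.5413,-4.7525)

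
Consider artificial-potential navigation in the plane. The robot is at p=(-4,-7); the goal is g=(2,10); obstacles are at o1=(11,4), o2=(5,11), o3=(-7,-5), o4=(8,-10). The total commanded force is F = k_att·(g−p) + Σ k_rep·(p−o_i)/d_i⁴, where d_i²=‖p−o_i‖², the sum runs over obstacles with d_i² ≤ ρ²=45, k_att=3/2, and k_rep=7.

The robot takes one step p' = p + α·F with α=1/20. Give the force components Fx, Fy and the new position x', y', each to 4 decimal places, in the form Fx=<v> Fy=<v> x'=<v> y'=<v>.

F_att = 3/2·(g−p) = 3/2·(6,17) = (9.0000,25.5000)
o1: d²=346 > ρ²=45 → inactive
o2: d²=405 > ρ²=45 → inactive
o3: d²=13 ≤ ρ²=45; F_rep = 7·(3,-2)/13² = (0.1243,-0.0828)
o4: d²=153 > ρ²=45 → inactive
F = F_att + ΣF_rep = (9.1243,25.4172)
p' = p + 1/20·F = (-3.5438,-5.7291)

Fx=9.1243 Fy=25.4172 x'=-3.5438 y'=-5.7291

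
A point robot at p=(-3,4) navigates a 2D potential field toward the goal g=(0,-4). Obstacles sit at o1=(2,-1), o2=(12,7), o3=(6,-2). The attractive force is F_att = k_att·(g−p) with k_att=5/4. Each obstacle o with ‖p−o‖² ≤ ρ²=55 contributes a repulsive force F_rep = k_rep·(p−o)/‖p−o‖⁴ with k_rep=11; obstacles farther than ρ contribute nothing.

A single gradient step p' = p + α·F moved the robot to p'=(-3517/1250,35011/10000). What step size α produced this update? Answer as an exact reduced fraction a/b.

α = 1/20

F_att = 5/4·(g−p) = 5/4·(3,-8) = (3.7500,-10.0000)
o1: d²=50 ≤ ρ²=55; F_rep = 11·(-5,5)/50² = (-0.0220,0.0220)
o2: d²=234 > ρ²=55 → inactive
o3: d²=117 > ρ²=55 → inactive
F = F_att + ΣF_rep = (3.7280,-9.9780)
Δp = p'−p = (0.1864,-0.4989); α = Δx/Fx = (233/1250) / (466/125) = 1/20
check: Δy/Fy = (-4989/10000) / (-4989/500) = 1/20 ✓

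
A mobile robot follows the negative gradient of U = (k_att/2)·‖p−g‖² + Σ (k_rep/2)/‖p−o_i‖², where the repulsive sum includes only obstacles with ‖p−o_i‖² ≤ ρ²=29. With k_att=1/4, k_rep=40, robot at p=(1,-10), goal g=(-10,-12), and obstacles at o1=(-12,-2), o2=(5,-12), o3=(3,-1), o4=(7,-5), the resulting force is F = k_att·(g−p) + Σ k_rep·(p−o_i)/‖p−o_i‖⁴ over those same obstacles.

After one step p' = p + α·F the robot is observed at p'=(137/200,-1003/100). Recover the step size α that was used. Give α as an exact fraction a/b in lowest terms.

α = 1/10

F_att = 1/4·(g−p) = 1/4·(-11,-2) = (-2.7500,-0.5000)
o1: d²=233 > ρ²=29 → inactive
o2: d²=20 ≤ ρ²=29; F_rep = 40·(-4,2)/20² = (-0.4000,0.2000)
o3: d²=85 > ρ²=29 → inactive
o4: d²=61 > ρ²=29 → inactive
F = F_att + ΣF_rep = (-3.1500,-0.3000)
Δp = p'−p = (-0.3150,-0.0300); α = Δx/Fx = (-63/200) / (-63/20) = 1/10
check: Δy/Fy = (-3/100) / (-3/10) = 1/10 ✓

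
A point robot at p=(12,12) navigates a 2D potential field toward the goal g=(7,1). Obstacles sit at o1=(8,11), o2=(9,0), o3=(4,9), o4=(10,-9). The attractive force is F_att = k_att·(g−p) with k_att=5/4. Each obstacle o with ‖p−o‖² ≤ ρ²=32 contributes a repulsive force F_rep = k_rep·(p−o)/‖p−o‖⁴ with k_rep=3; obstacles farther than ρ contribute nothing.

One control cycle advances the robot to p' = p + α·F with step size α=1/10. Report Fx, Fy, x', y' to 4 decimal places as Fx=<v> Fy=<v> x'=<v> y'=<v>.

F_att = 5/4·(g−p) = 5/4·(-5,-11) = (-6.2500,-13.7500)
o1: d²=17 ≤ ρ²=32; F_rep = 3·(4,1)/17² = (0.0415,0.0104)
o2: d²=153 > ρ²=32 → inactive
o3: d²=73 > ρ²=32 → inactive
o4: d²=445 > ρ²=32 → inactive
F = F_att + ΣF_rep = (-6.2085,-13.7396)
p' = p + 1/10·F = (11.3792,10.6260)

Fx=-6.2085 Fy=-13.7396 x'=11.3792 y'=10.6260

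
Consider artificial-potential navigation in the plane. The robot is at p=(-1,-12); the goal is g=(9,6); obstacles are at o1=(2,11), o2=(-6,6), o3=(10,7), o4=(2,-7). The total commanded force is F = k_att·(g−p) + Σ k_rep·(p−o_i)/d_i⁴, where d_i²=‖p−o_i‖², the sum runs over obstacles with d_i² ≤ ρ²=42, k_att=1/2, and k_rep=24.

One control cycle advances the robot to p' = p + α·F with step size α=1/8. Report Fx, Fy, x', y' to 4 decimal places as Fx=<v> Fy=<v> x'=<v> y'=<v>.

F_att = 1/2·(g−p) = 1/2·(10,18) = (5.0000,9.0000)
o1: d²=538 > ρ²=42 → inactive
o2: d²=349 > ρ²=42 → inactive
o3: d²=482 > ρ²=42 → inactive
o4: d²=34 ≤ ρ²=42; F_rep = 24·(-3,-5)/34² = (-0.0623,-0.1038)
F = F_att + ΣF_rep = (4.9377,8.8962)
p' = p + 1/8·F = (-0.3828,-10.8880)

Fx=4.9377 Fy=8.8962 x'=-0.3828 y'=-10.8880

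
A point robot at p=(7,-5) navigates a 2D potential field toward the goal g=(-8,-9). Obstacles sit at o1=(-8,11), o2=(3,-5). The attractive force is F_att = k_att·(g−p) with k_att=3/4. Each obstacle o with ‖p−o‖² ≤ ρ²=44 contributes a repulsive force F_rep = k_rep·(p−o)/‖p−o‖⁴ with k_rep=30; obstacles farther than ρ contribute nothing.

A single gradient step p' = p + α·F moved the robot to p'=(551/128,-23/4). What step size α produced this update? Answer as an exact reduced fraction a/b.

α = 1/4

F_att = 3/4·(g−p) = 3/4·(-15,-4) = (-11.2500,-3.0000)
o1: d²=481 > ρ²=44 → inactive
o2: d²=16 ≤ ρ²=44; F_rep = 30·(4,0)/16² = (0.4688,0.0000)
F = F_att + ΣF_rep = (-10.7812,-3.0000)
Δp = p'−p = (-2.6953,-0.7500); α = Δx/Fx = (-345/128) / (-345/32) = 1/4
check: Δy/Fy = (-3/4) / (-3) = 1/4 ✓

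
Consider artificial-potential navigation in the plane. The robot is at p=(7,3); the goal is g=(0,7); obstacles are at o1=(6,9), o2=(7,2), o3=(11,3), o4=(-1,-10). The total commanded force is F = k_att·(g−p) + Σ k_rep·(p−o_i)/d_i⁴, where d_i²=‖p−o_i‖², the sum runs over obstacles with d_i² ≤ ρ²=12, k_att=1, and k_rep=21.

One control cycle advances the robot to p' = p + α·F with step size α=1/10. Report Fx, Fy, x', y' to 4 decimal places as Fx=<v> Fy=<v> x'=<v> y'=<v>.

F_att = 1·(g−p) = 1·(-7,4) = (-7.0000,4.0000)
o1: d²=37 > ρ²=12 → inactive
o2: d²=1 ≤ ρ²=12; F_rep = 21·(0,1)/1² = (0.0000,21.0000)
o3: d²=16 > ρ²=12 → inactive
o4: d²=233 > ρ²=12 → inactive
F = F_att + ΣF_rep = (-7.0000,25.0000)
p' = p + 1/10·F = (6.3000,5.5000)

Fx=-7.0000 Fy=25.0000 x'=6.3000 y'=5.5000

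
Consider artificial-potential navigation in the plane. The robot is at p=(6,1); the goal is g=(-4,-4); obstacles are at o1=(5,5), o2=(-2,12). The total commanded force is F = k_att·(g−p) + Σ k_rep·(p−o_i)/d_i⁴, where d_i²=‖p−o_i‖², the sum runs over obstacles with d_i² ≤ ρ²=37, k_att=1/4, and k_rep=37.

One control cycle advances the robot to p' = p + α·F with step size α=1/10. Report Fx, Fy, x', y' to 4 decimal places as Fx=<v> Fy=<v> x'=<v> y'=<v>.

Fx=-2.3720 Fy=-1.7621 x'=5.7628 y'=0.8238

F_att = 1/4·(g−p) = 1/4·(-10,-5) = (-2.5000,-1.2500)
o1: d²=17 ≤ ρ²=37; F_rep = 37·(1,-4)/17² = (0.1280,-0.5121)
o2: d²=185 > ρ²=37 → inactive
F = F_att + ΣF_rep = (-2.3720,-1.7621)
p' = p + 1/10·F = (5.7628,0.8238)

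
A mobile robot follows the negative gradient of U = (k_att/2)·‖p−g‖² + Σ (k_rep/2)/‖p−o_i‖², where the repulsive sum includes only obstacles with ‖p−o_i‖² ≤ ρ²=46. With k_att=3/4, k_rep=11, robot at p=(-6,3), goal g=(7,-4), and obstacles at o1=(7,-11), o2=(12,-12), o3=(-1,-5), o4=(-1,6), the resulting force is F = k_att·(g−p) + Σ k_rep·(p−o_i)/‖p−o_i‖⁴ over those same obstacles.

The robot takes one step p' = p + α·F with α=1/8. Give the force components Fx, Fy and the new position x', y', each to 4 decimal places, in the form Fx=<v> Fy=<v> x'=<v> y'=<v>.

Fx=9.7024 Fy=-5.2785 x'=-4.7872 y'=2.3402

F_att = 3/4·(g−p) = 3/4·(13,-7) = (9.7500,-5.2500)
o1: d²=365 > ρ²=46 → inactive
o2: d²=549 > ρ²=46 → inactive
o3: d²=89 > ρ²=46 → inactive
o4: d²=34 ≤ ρ²=46; F_rep = 11·(-5,-3)/34² = (-0.0476,-0.0285)
F = F_att + ΣF_rep = (9.7024,-5.2785)
p' = p + 1/8·F = (-4.7872,2.3402)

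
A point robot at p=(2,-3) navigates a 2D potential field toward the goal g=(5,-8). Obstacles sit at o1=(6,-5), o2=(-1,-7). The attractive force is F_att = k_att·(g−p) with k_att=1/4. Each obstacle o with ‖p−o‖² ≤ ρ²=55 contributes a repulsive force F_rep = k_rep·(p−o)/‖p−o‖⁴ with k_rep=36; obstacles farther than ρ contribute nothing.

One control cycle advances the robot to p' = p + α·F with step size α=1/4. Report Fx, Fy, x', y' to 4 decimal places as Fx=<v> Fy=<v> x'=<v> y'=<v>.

F_att = 1/4·(g−p) = 1/4·(3,-5) = (0.7500,-1.2500)
o1: d²=20 ≤ ρ²=55; F_rep = 36·(-4,2)/20² = (-0.3600,0.1800)
o2: d²=25 ≤ ρ²=55; F_rep = 36·(3,4)/25² = (0.1728,0.2304)
F = F_att + ΣF_rep = (0.5628,-0.8396)
p' = p + 1/4·F = (2.1407,-3.2099)

Fx=0.5628 Fy=-0.8396 x'=2.1407 y'=-3.2099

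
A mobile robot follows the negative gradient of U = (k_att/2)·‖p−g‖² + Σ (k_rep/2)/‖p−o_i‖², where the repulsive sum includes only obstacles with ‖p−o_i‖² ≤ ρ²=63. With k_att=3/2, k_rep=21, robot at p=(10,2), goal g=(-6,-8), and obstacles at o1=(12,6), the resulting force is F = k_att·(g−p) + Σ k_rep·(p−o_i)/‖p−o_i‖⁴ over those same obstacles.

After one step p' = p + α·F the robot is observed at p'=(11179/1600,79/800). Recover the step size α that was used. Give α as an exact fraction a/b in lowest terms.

F_att = 3/2·(g−p) = 3/2·(-16,-10) = (-24.0000,-15.0000)
o1: d²=20 ≤ ρ²=63; F_rep = 21·(-2,-4)/20² = (-0.1050,-0.2100)
F = F_att + ΣF_rep = (-24.1050,-15.2100)
Δp = p'−p = (-3.0131,-1.9013); α = Δx/Fx = (-4821/1600) / (-4821/200) = 1/8
check: Δy/Fy = (-1521/800) / (-1521/100) = 1/8 ✓

α = 1/8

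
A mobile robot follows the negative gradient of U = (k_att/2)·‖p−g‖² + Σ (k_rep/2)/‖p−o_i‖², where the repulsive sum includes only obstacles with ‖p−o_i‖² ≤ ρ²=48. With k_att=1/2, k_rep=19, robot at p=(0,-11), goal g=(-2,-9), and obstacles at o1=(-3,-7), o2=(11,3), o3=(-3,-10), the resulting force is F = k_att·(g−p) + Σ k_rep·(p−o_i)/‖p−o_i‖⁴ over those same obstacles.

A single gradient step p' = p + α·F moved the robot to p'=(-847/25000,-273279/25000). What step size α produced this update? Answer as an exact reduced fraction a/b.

F_att = 1/2·(g−p) = 1/2·(-2,2) = (-1.0000,1.0000)
o1: d²=25 ≤ ρ²=48; F_rep = 19·(3,-4)/25² = (0.0912,-0.1216)
o2: d²=317 > ρ²=48 → inactive
o3: d²=10 ≤ ρ²=48; F_rep = 19·(3,-1)/10² = (0.5700,-0.1900)
F = F_att + ΣF_rep = (-0.3388,0.6884)
Δp = p'−p = (-0.0339,0.0688); α = Δx/Fx = (-847/25000) / (-847/2500) = 1/10
check: Δy/Fy = (1721/25000) / (1721/2500) = 1/10 ✓

α = 1/10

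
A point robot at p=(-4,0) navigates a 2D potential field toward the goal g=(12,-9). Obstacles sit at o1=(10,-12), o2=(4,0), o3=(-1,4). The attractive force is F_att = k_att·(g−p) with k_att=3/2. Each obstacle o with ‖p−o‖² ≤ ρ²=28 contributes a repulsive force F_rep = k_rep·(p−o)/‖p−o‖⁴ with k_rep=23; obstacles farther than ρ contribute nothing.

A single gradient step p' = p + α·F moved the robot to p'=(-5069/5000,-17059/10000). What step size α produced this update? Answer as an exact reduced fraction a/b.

α = 1/8

F_att = 3/2·(g−p) = 3/2·(16,-9) = (24.0000,-13.5000)
o1: d²=340 > ρ²=28 → inactive
o2: d²=64 > ρ²=28 → inactive
o3: d²=25 ≤ ρ²=28; F_rep = 23·(-3,-4)/25² = (-0.1104,-0.1472)
F = F_att + ΣF_rep = (23.8896,-13.6472)
Δp = p'−p = (2.9862,-1.7059); α = Δx/Fx = (14931/5000) / (14931/625) = 1/8
check: Δy/Fy = (-17059/10000) / (-17059/1250) = 1/8 ✓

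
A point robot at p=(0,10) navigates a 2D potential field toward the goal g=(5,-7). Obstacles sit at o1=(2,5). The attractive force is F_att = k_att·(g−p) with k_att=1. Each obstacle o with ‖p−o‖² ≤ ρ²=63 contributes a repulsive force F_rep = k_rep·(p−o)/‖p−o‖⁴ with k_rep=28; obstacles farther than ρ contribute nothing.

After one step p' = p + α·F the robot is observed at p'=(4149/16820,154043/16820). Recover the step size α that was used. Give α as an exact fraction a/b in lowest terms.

F_att = 1·(g−p) = 1·(5,-17) = (5.0000,-17.0000)
o1: d²=29 ≤ ρ²=63; F_rep = 28·(-2,5)/29² = (-0.0666,0.1665)
F = F_att + ΣF_rep = (4.9334,-16.8335)
Δp = p'−p = (0.2467,-0.8417); α = Δx/Fx = (4149/16820) / (4149/841) = 1/20
check: Δy/Fy = (-14157/16820) / (-14157/841) = 1/20 ✓

α = 1/20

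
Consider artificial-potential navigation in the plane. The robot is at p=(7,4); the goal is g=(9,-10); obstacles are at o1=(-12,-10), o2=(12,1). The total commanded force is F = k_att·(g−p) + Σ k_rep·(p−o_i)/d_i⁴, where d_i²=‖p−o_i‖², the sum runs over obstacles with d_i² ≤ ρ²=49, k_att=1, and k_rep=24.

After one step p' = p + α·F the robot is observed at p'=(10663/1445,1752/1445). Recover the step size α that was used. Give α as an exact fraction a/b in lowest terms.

F_att = 1·(g−p) = 1·(2,-14) = (2.0000,-14.0000)
o1: d²=557 > ρ²=49 → inactive
o2: d²=34 ≤ ρ²=49; F_rep = 24·(-5,3)/34² = (-0.1038,0.0623)
F = F_att + ΣF_rep = (1.8962,-13.9377)
Δp = p'−p = (0.3792,-2.7875); α = Δx/Fx = (548/1445) / (548/289) = 1/5
check: Δy/Fy = (-4028/1445) / (-4028/289) = 1/5 ✓

α = 1/5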